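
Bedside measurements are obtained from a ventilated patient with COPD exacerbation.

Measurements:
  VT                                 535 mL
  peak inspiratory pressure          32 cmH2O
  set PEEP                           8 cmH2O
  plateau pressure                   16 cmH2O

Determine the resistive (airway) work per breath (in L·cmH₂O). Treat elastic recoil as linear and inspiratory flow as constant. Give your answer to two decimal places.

With constant inspiratory flow the resistive pressure is constant at PIP − Pplat = 32 − 16 = 16.0 cmH2O, so resistive work = 16.0 × 0.535 = 8.56 L·cmH2O.

8.56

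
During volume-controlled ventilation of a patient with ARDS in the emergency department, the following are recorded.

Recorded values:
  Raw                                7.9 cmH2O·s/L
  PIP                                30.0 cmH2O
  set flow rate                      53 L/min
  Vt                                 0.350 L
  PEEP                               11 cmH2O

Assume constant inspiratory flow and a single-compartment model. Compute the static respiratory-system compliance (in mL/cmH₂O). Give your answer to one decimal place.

Flow: 53 L/min ÷ 60 = 0.8833 L/s.
Equation of motion (constant flow): PIP = Vt/C + R·V̇ + PEEP.
Vt/C = PIP − R·V̇ − PEEP = 30.0 − 7.9×0.8833 − 11 = 30.0 − 6.978 − 11 = 12.022 cmH2O.
C = Vt / 12.022 = 350 / 12.022 = 29.113 mL/cmH2O.

29.1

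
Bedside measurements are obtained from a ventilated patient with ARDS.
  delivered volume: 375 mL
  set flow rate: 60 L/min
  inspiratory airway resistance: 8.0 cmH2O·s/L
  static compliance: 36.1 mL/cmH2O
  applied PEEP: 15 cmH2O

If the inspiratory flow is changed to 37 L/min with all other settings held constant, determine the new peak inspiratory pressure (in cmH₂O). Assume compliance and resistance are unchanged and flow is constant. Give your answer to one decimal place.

30.3

Flow: 60 L/min ÷ 60 = 1 L/s.
New flow: 37 L/min ÷ 60 = 0.6167 L/s.
PIP = Vt/C + R·V̇ + PEEP (constant-flow equation of motion).
Only the resistive term changes: ΔPIP = R × ΔV̇ = 8.0 × (0.6167 − 1) = 8.0 × -0.3833 = -3.066 cmH2O.
Original PIP = 375/36.1 + 8.0×1 + 15 = 33.388 cmH2O; new PIP = 33.388 + (-3.066) = 30.322 cmH2O.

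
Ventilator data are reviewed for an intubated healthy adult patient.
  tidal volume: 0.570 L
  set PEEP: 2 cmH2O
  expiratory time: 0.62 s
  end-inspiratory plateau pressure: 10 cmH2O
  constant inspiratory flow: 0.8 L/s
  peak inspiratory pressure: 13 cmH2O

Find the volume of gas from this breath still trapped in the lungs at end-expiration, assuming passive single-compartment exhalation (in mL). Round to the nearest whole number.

R = (PIP − Pplat)/V̇ = (13 − 10) / 0.8 = 3.0/0.8 = 3.75 cmH2O·s/L.
C = Vt/(Pplat − PEEP) = 570.0 / (10 − 2) = 570.0/8.0 = 71.25 mL/cmH2O.
τ = R × C = 3.75 × 0.07125 L/cmH2O = 0.2672 s.
Fraction remaining = e^(−Te/τ) = e^(−0.62/0.2672) = 0.09824.
Trapped volume = 570.0 × 0.09824 = 55.997 mL.

56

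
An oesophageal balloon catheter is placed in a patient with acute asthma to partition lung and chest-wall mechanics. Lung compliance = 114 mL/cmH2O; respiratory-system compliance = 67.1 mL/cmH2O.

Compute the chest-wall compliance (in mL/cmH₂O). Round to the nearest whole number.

163

1/Ccw = 1/Crs − 1/CL.
1/Ccw = 1/67.1 − 1/114 = 0.006131.
Ccw = 163.11 mL/cmH2O.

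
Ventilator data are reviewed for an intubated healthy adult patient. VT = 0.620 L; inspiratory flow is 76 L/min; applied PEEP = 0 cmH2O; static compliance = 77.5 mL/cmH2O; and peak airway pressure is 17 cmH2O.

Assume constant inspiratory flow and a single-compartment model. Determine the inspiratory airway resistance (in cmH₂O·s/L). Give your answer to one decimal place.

Flow: 76 L/min ÷ 60 = 1.2667 L/s.
Equation of motion (constant flow): PIP = Vt/C + R·V̇ + PEEP.
R·V̇ = PIP − Vt/C − PEEP = 17 − 620/77.5 − 0 = 17 − 8.0 − 0 = 9.0 cmH2O.
R = 9.0 / 1.2667 = 7.105 cmH2O·s/L.

7.1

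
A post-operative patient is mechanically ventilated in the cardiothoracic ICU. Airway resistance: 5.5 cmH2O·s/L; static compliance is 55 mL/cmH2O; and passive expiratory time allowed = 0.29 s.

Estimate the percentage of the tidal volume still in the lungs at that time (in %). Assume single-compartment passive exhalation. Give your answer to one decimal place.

38.3

τ = R × C = 5.5 × 55 mL/cmH2O = 5.5 × 0.055 L/cmH2O = 0.3025 s.
Passive exhalation: V(t)/V₀ = e^(−t/τ) = e^(−0.29/0.3025) = 0.3834.
Fraction remaining = 0.3834 → 38.34%.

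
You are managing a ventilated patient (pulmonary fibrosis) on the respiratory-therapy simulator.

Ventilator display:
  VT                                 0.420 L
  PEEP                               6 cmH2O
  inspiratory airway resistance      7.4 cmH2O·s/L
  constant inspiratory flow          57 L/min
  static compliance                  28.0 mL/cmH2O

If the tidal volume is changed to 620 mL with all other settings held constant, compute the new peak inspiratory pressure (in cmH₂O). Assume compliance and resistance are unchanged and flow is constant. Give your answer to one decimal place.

Flow: 57 L/min ÷ 60 = 0.95 L/s.
PIP = Vt/C + R·V̇ + PEEP (constant-flow equation of motion).
Only the elastic term changes: ΔPIP = ΔVt / C = (620 − 420) / 28.0 = 7.143 cmH2O.
Original PIP = 420/28.0 + 7.4×0.95 + 6 = 28.03 cmH2O; new PIP = 28.03 + (7.143) = 35.173 cmH2O.

35.2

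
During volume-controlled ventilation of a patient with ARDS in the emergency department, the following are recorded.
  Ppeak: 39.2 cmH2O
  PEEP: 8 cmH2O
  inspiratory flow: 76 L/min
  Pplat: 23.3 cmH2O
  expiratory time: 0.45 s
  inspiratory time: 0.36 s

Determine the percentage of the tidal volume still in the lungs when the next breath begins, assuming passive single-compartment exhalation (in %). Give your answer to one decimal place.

30.0

Flow: 76 L/min ÷ 60 = 1.2667 L/s.
Vt = flow × Ti = 1.2667 L/s × 0.36 s × 1000 mL/L = 456.01 mL.
R = (PIP − Pplat)/V̇ = (39.2 − 23.3) / 1.2667 = 15.9/1.2667 = 12.552 cmH2O·s/L.
C = Vt/(Pplat − PEEP) = 456.01 / (23.3 − 8) = 456.01/15.3 = 29.805 mL/cmH2O.
τ = R × C = 12.552 × 0.02981 L/cmH2O = 0.3742 s.
Fraction remaining at end-expiration = e^(−Te/τ) = e^(−0.45/0.3742) = 0.3004 → 30.04%.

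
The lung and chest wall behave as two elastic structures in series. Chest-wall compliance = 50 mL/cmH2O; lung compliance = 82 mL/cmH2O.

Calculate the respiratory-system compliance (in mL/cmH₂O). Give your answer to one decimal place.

31.1

Lung and chest wall are elastances in series: 1/Crs = 1/CL + 1/Ccw.
1/Crs = 1/82 + 1/50 = 0.0322.
Crs = 31.056 mL/cmH2O.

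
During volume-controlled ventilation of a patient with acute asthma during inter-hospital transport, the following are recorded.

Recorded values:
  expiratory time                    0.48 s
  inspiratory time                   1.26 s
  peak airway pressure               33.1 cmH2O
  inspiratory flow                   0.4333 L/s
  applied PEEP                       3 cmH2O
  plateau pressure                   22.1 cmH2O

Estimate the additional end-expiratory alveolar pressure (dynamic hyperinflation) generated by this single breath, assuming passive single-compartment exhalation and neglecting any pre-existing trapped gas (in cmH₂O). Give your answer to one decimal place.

9.9

Vt = flow × Ti = 0.4333 L/s × 1.26 s × 1000 mL/L = 545.96 mL.
R = (PIP − Pplat)/V̇ = (33.1 − 22.1) / 0.4333 = 11.0/0.4333 = 25.387 cmH2O·s/L.
C = Vt/(Pplat − PEEP) = 545.96 / (22.1 − 3) = 545.96/19.1 = 28.584 mL/cmH2O.
τ = R × C = 25.387 × 0.02858 L/cmH2O = 0.7256 s.
Fraction remaining = e^(−Te/τ) = e^(−0.48/0.7256) = 0.5161; trapped volume = 545.96 × 0.5161 = 281.77 mL.
Additional alveolar pressure from trapping ≈ V_trapped / C = 281.77 / 28.584 = 9.858 cmH2O.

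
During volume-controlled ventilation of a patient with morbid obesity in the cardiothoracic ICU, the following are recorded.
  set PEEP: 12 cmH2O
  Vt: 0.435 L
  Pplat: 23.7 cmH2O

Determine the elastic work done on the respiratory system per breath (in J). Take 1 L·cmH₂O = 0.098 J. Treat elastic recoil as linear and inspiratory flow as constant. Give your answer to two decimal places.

Elastic work ≈ ½ × (Pplat − PEEP) × Vt = 0.5 × (23.7 − 12) × 0.435 L = 0.5 × 11.7 × 0.435 = 2.545 L·cmH2O.
× 0.098 J/(L·cmH2O) → 0.2494 J.

0.25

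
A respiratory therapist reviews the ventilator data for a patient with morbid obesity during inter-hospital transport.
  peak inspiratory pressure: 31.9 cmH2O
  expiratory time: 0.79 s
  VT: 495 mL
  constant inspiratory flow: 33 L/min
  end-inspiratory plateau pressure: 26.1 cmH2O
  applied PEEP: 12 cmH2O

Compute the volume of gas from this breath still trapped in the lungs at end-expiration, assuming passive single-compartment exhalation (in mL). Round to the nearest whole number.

59

Flow: 33 L/min ÷ 60 = 0.55 L/s.
R = (PIP − Pplat)/V̇ = (31.9 − 26.1) / 0.55 = 5.8/0.55 = 10.545 cmH2O·s/L.
C = Vt/(Pplat − PEEP) = 495.0 / (26.1 − 12) = 495.0/14.1 = 35.106 mL/cmH2O.
τ = R × C = 10.545 × 0.03511 L/cmH2O = 0.3702 s.
Fraction remaining = e^(−Te/τ) = e^(−0.79/0.3702) = 0.1184.
Trapped volume = 495.0 × 0.1184 = 58.608 mL.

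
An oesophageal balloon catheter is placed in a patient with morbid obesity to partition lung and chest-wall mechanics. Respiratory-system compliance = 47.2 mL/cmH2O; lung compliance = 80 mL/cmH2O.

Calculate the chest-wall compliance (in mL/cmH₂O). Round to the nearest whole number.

115

1/Ccw = 1/Crs − 1/CL.
1/Ccw = 1/47.2 − 1/80 = 0.008686.
Ccw = 115.13 mL/cmH2O.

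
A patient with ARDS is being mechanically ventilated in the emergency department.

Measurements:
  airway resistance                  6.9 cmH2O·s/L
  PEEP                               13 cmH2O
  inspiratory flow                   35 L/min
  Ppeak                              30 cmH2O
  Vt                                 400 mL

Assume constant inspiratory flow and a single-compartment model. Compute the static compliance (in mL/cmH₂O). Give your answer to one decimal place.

Flow: 35 L/min ÷ 60 = 0.5833 L/s.
Equation of motion (constant flow): PIP = Vt/C + R·V̇ + PEEP.
Vt/C = PIP − R·V̇ − PEEP = 30 − 6.9×0.5833 − 13 = 30 − 4.025 − 13 = 12.975 cmH2O.
C = Vt / 12.975 = 400 / 12.975 = 30.829 mL/cmH2O.

30.8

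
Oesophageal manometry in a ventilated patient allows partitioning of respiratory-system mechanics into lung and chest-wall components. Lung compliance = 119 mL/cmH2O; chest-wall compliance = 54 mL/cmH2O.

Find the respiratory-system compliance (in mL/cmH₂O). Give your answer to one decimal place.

37.1

Lung and chest wall are elastances in series: 1/Crs = 1/CL + 1/Ccw.
1/Crs = 1/119 + 1/54 = 0.02692.
Crs = 37.147 mL/cmH2O.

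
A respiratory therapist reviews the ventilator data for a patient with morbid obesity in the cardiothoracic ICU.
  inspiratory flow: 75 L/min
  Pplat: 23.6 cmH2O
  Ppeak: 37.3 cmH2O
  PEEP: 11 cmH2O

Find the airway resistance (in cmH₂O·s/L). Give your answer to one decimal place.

11.0

Flow: 75 L/min ÷ 60 = 1.25 L/s.
Raw = (PIP − Pplat) / flow = (37.3 − 23.6) / 1.25 = 13.7 / 1.25 = 10.96 cmH2O·s/L.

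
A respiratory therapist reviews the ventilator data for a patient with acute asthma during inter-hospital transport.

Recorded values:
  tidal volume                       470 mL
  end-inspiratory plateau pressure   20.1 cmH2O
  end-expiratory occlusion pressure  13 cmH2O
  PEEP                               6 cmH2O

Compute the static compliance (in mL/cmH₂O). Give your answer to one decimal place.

66.2

End-expiratory occlusion gives total PEEP = 13 cmH2O (intrinsic PEEP = 13 − 6 = 7). Use total PEEP for the elastic gradient.
Cstat = Vt / (Pplat − PEEPtotal) = 470 / (20.1 − 13) = 470 / 7.1 = 66.197 mL/cmH2O.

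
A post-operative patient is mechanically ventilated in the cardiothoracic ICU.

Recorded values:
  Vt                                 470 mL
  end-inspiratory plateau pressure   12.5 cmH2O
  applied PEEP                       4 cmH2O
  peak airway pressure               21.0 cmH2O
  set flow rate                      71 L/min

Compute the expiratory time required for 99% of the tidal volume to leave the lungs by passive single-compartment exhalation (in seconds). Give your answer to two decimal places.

Flow: 71 L/min ÷ 60 = 1.1833 L/s.
R = (PIP − Pplat)/V̇ = (21.0 − 12.5) / 1.1833 = 8.5/1.1833 = 7.183 cmH2O·s/L.
C = Vt/(Pplat − PEEP) = 470.0 / (12.5 − 4) = 470.0/8.5 = 55.294 mL/cmH2O.
τ = R × C = 7.183 × 0.05529 L/cmH2O = 0.3971 s.
t = −τ·ln(1 − 0.99) = −0.3971·ln(0.01) = 1.829 s.

1.83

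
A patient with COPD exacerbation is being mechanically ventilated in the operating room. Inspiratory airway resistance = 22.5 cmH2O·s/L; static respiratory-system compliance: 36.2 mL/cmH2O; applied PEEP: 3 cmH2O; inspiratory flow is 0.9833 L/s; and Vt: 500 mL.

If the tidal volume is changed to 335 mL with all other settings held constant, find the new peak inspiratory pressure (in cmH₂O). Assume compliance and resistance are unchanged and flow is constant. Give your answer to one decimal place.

PIP = Vt/C + R·V̇ + PEEP (constant-flow equation of motion).
Only the elastic term changes: ΔPIP = ΔVt / C = (335 − 500) / 36.2 = -4.558 cmH2O.
Original PIP = 500/36.2 + 22.5×0.9833 + 3 = 38.936 cmH2O; new PIP = 38.936 + (-4.558) = 34.378 cmH2O.

34.4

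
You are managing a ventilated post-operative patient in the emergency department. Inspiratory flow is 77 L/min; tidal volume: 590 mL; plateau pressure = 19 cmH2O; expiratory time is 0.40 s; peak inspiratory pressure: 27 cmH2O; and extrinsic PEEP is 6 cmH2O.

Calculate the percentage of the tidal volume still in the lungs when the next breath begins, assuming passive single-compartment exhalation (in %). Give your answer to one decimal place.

24.3

Flow: 77 L/min ÷ 60 = 1.2833 L/s.
R = (PIP − Pplat)/V̇ = (27 − 19) / 1.2833 = 8.0/1.2833 = 6.234 cmH2O·s/L.
C = Vt/(Pplat − PEEP) = 590.0 / (19 − 6) = 590.0/13.0 = 45.385 mL/cmH2O.
τ = R × C = 6.234 × 0.04539 L/cmH2O = 0.283 s.
Fraction remaining at end-expiration = e^(−Te/τ) = e^(−0.40/0.283) = 0.2433 → 24.33%.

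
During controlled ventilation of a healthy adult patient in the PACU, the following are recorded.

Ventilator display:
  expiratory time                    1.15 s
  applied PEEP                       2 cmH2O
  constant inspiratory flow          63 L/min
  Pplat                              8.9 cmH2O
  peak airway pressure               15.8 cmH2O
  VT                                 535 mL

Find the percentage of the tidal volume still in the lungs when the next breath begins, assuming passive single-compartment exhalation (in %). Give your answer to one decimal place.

Flow: 63 L/min ÷ 60 = 1.05 L/s.
R = (PIP − Pplat)/V̇ = (15.8 − 8.9) / 1.05 = 6.9/1.05 = 6.571 cmH2O·s/L.
C = Vt/(Pplat − PEEP) = 535.0 / (8.9 − 2) = 535.0/6.9 = 77.536 mL/cmH2O.
τ = R × C = 6.571 × 0.07754 L/cmH2O = 0.5095 s.
Fraction remaining at end-expiration = e^(−Te/τ) = e^(−1.15/0.5095) = 0.1047 → 10.47%.

10.5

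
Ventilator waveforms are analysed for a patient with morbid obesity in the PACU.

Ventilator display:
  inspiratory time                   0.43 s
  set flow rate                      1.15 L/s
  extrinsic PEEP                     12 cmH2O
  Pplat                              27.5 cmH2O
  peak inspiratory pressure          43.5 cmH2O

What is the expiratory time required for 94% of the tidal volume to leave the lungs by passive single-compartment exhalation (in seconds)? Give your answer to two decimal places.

1.25

Vt = flow × Ti = 1.15 L/s × 0.43 s × 1000 mL/L = 494.5 mL.
R = (PIP − Pplat)/V̇ = (43.5 − 27.5) / 1.15 = 16.0/1.15 = 13.913 cmH2O·s/L.
C = Vt/(Pplat − PEEP) = 494.5 / (27.5 − 12) = 494.5/15.5 = 31.903 mL/cmH2O.
τ = R × C = 13.913 × 0.0319 L/cmH2O = 0.4438 s.
t = −τ·ln(1 − 0.94) = −0.4438·ln(0.06) = 1.249 s.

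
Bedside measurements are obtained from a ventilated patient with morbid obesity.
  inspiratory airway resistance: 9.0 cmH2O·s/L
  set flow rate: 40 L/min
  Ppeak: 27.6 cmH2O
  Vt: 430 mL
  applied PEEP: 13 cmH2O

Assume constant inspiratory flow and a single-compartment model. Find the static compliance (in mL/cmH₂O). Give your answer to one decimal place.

50.0

Flow: 40 L/min ÷ 60 = 0.6667 L/s.
Equation of motion (constant flow): PIP = Vt/C + R·V̇ + PEEP.
Vt/C = PIP − R·V̇ − PEEP = 27.6 − 9.0×0.6667 − 13 = 27.6 − 6.0 − 13 = 8.6 cmH2O.
C = Vt / 8.6 = 430 / 8.6 = 50.0 mL/cmH2O.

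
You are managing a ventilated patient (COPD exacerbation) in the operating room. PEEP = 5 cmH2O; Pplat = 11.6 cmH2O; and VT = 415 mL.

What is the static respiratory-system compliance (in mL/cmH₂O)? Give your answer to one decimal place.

62.9

Cstat = Vt / (Pplat − PEEP) = 415 / (11.6 − 5) = 415 / 6.6 = 62.879 mL/cmH2O.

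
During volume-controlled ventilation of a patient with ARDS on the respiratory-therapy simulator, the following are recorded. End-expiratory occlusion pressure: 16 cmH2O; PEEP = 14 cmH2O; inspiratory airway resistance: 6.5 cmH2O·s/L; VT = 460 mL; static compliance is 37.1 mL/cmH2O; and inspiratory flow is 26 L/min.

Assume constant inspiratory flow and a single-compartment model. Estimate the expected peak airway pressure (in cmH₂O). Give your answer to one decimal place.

Flow: 26 L/min ÷ 60 = 0.4333 L/s.
Total PEEP = 16 cmH2O (set 14 + intrinsic 2); this is the baseline alveolar pressure.
Equation of motion (constant flow): PIP = Vt/C + R·V̇ + PEEP.
PIP = 460/37.1 + 6.5×0.4333 + 16 = 12.399 + 2.816 + 16 = 31.215 cmH2O.

31.2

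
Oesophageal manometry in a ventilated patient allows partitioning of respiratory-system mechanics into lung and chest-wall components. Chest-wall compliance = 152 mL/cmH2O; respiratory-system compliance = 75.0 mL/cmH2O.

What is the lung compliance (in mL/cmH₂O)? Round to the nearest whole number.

148

1/CL = 1/Crs − 1/Ccw.
1/CL = 1/75.0 − 1/152 = 0.006754.
CL = 148.06 mL/cmH2O.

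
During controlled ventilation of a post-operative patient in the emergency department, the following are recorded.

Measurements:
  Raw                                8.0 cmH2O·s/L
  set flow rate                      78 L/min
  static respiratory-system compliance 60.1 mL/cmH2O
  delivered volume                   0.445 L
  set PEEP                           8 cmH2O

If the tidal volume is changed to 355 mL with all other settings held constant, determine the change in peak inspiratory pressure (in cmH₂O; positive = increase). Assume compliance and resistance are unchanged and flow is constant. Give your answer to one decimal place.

-1.5

PIP = Vt/C + R·V̇ + PEEP (constant-flow equation of motion).
Only the elastic term changes: ΔPIP = ΔVt / C = (355 − 445) / 60.1 = -1.498 cmH2O.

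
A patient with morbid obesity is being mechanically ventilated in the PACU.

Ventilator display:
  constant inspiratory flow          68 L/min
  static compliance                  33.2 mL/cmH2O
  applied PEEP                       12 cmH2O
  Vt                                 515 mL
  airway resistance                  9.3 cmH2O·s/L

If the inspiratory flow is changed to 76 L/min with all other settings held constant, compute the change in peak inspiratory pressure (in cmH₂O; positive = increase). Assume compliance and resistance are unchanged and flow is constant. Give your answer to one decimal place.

1.2

Flow: 68 L/min ÷ 60 = 1.1333 L/s.
New flow: 76 L/min ÷ 60 = 1.2667 L/s.
PIP = Vt/C + R·V̇ + PEEP (constant-flow equation of motion).
Only the resistive term changes: ΔPIP = R × ΔV̇ = 9.3 × (1.2667 − 1.1333) = 9.3 × 0.1334 = 1.241 cmH2O.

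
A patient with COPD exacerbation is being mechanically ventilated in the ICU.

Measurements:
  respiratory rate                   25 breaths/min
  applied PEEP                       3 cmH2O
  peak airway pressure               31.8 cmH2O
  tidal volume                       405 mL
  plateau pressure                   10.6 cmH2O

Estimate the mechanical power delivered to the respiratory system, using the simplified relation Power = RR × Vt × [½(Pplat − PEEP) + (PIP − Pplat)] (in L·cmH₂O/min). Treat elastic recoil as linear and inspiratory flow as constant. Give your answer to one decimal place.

Per-breath work = Vt × [½(Pplat−PEEP) + (PIP−Pplat)] = 0.405 × [0.5×7.6 + 21.2] = 0.405 × 25.0 = 10.125 L·cmH2O.
Power = 25 × 10.125 = 253.13 L·cmH2O/min.

253.1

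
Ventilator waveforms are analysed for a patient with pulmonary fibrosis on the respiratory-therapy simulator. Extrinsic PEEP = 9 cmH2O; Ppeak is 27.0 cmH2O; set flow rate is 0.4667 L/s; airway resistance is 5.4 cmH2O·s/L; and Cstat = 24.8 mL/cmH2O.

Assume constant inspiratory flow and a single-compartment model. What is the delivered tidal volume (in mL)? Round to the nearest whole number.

384

Equation of motion (constant flow): PIP = Vt/C + R·V̇ + PEEP.
Vt/C = PIP − R·V̇ − PEEP = 27.0 − 2.52 − 9 = 15.48 cmH2O.
Vt = C × 15.48 = 24.8 × 15.48 = 383.9 mL.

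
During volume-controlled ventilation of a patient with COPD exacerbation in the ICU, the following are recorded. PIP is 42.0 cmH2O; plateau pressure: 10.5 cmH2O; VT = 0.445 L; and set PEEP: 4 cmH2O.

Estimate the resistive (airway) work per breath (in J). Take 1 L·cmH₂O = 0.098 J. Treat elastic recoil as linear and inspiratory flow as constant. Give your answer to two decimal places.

1.37

With constant inspiratory flow the resistive pressure is constant at PIP − Pplat = 42.0 − 10.5 = 31.5 cmH2O, so resistive work = 31.5 × 0.445 = 14.018 L·cmH2O.
× 0.098 J/(L·cmH2O) → 1.374 J.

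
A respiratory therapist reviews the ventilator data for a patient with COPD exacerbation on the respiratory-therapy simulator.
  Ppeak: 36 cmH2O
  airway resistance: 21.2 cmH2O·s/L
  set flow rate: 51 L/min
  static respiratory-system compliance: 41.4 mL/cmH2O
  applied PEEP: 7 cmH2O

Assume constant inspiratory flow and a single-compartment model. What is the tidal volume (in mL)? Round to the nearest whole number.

455

Flow: 51 L/min ÷ 60 = 0.85 L/s.
Equation of motion (constant flow): PIP = Vt/C + R·V̇ + PEEP.
Vt/C = PIP − R·V̇ − PEEP = 36 − 18.02 − 7 = 10.98 cmH2O.
Vt = C × 10.98 = 41.4 × 10.98 = 454.57 mL.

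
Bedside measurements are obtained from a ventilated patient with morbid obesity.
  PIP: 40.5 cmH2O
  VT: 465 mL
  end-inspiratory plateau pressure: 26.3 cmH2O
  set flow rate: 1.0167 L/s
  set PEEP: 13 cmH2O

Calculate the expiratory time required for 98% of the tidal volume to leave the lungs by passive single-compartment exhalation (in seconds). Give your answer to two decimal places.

R = (PIP − Pplat)/V̇ = (40.5 − 26.3) / 1.0167 = 14.2/1.0167 = 13.967 cmH2O·s/L.
C = Vt/(Pplat − PEEP) = 465.0 / (26.3 − 13) = 465.0/13.3 = 34.962 mL/cmH2O.
τ = R × C = 13.967 × 0.03496 L/cmH2O = 0.4883 s.
t = −τ·ln(1 − 0.98) = −0.4883·ln(0.02) = 1.91 s.

1.91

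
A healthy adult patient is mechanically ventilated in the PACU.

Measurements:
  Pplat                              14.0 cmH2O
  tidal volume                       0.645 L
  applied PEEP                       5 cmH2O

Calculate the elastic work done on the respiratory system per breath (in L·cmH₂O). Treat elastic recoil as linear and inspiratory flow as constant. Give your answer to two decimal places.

Elastic work ≈ ½ × (Pplat − PEEP) × Vt = 0.5 × (14.0 − 5) × 0.645 L = 0.5 × 9.0 × 0.645 = 2.903 L·cmH2O.

2.90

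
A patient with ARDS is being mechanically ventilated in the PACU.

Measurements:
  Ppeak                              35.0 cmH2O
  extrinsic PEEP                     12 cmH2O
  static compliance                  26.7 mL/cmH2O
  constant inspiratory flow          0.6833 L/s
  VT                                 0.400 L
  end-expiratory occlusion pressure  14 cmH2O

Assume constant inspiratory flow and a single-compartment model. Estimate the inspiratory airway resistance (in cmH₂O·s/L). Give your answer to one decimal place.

8.8

Total PEEP = 14 cmH2O (set 12 + intrinsic 2); this is the baseline alveolar pressure.
Equation of motion (constant flow): PIP = Vt/C + R·V̇ + PEEP.
R·V̇ = PIP − Vt/C − PEEP = 35.0 − 400/26.7 − 14 = 35.0 − 14.981 − 14 = 6.019 cmH2O.
R = 6.019 / 0.6833 = 8.809 cmH2O·s/L.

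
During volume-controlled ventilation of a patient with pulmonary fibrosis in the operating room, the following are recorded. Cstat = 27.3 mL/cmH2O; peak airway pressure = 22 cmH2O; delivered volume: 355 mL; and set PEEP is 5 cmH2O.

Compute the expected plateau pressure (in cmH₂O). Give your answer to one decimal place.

18.0

Pplat = PEEP + Vt / Cstat = 5 + 355 / 27.3 = 5 + 13.004 = 18.004 cmH2O.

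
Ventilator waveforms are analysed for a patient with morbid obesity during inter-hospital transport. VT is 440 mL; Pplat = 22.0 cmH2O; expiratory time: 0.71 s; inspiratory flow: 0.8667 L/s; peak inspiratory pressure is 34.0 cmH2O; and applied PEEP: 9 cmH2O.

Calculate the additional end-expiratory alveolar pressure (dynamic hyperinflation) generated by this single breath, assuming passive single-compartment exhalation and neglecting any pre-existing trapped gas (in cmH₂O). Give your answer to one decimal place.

2.9

R = (PIP − Pplat)/V̇ = (34.0 − 22.0) / 0.8667 = 12.0/0.8667 = 13.846 cmH2O·s/L.
C = Vt/(Pplat − PEEP) = 440.0 / (22.0 − 9) = 440.0/13.0 = 33.846 mL/cmH2O.
τ = R × C = 13.846 × 0.03385 L/cmH2O = 0.4687 s.
Fraction remaining = e^(−Te/τ) = e^(−0.71/0.4687) = 0.2198; trapped volume = 440.0 × 0.2198 = 96.712 mL.
Additional alveolar pressure from trapping ≈ V_trapped / C = 96.712 / 33.846 = 2.857 cmH2O.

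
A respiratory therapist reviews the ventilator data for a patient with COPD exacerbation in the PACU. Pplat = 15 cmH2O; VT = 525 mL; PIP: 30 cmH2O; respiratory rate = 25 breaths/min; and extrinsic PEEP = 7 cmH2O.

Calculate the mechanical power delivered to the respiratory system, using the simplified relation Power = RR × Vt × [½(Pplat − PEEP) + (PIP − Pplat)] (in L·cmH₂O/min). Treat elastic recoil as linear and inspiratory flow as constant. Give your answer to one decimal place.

249.4

Per-breath work = Vt × [½(Pplat−PEEP) + (PIP−Pplat)] = 0.525 × [0.5×8.0 + 15.0] = 0.525 × 19.0 = 9.975 L·cmH2O.
Power = 25 × 9.975 = 249.38 L·cmH2O/min.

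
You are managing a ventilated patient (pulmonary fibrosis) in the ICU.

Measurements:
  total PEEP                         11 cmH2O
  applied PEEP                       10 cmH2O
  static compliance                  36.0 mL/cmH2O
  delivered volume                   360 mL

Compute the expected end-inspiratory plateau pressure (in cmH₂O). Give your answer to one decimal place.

End-expiratory occlusion gives total PEEP = 11 cmH2O (intrinsic PEEP = 11 − 10 = 1). Use total PEEP for the elastic gradient.
Pplat = PEEPtotal + Vt / Cstat = 11 + 360 / 36.0 = 11 + 10.0 = 21.0 cmH2O.

21.0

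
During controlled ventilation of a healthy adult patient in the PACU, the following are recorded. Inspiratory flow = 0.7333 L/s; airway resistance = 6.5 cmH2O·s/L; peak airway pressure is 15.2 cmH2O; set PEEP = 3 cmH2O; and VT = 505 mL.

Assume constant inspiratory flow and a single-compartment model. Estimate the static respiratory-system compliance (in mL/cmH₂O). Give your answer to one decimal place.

67.9

Equation of motion (constant flow): PIP = Vt/C + R·V̇ + PEEP.
Vt/C = PIP − R·V̇ − PEEP = 15.2 − 6.5×0.7333 − 3 = 15.2 − 4.766 − 3 = 7.434 cmH2O.
C = Vt / 7.434 = 505 / 7.434 = 67.931 mL/cmH2O.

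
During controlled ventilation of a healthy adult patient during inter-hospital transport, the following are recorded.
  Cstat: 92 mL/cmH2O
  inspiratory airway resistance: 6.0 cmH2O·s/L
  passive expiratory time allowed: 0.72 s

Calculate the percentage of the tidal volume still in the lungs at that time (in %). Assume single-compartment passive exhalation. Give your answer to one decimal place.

τ = R × C = 6.0 × 92 mL/cmH2O = 6.0 × 0.092 L/cmH2O = 0.552 s.
Passive exhalation: V(t)/V₀ = e^(−t/τ) = e^(−0.72/0.552) = 0.2713.
Fraction remaining = 0.2713 → 27.13%.

27.1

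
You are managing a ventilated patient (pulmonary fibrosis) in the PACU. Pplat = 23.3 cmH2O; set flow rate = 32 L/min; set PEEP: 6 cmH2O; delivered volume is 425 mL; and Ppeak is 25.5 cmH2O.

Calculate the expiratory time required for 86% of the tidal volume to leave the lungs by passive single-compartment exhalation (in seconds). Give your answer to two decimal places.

Flow: 32 L/min ÷ 60 = 0.5333 L/s.
R = (PIP − Pplat)/V̇ = (25.5 − 23.3) / 0.5333 = 2.2/0.5333 = 4.125 cmH2O·s/L.
C = Vt/(Pplat − PEEP) = 425.0 / (23.3 − 6) = 425.0/17.3 = 24.566 mL/cmH2O.
τ = R × C = 4.125 × 0.02457 L/cmH2O = 0.1014 s.
t = −τ·ln(1 − 0.86) = −0.1014·ln(0.14) = 0.1994 s.

0.20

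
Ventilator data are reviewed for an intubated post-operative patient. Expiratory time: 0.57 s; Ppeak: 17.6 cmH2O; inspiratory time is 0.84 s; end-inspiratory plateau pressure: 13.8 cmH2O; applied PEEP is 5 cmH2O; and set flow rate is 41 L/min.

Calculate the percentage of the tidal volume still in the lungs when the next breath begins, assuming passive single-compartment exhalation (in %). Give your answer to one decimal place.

Flow: 41 L/min ÷ 60 = 0.6833 L/s.
Vt = flow × Ti = 0.6833 L/s × 0.84 s × 1000 mL/L = 573.97 mL.
R = (PIP − Pplat)/V̇ = (17.6 − 13.8) / 0.6833 = 3.8/0.6833 = 5.561 cmH2O·s/L.
C = Vt/(Pplat − PEEP) = 573.97 / (13.8 − 5) = 573.97/8.8 = 65.224 mL/cmH2O.
τ = R × C = 5.561 × 0.06522 L/cmH2O = 0.3627 s.
Fraction remaining at end-expiration = e^(−Te/τ) = e^(−0.57/0.3627) = 0.2077 → 20.77%.

20.8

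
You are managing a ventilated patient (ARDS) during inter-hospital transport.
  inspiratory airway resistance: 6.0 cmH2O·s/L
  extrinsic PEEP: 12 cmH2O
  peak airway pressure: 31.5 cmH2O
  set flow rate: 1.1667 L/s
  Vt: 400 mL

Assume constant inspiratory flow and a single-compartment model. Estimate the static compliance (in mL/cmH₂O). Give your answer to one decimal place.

Equation of motion (constant flow): PIP = Vt/C + R·V̇ + PEEP.
Vt/C = PIP − R·V̇ − PEEP = 31.5 − 6.0×1.1667 − 12 = 31.5 − 7.0 − 12 = 12.5 cmH2O.
C = Vt / 12.5 = 400 / 12.5 = 32.0 mL/cmH2O.

32.0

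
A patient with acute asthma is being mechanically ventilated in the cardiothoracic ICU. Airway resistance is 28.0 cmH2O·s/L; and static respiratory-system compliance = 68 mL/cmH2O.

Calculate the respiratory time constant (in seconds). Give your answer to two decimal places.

1.90

τ = R × C = 28.0 × 68 mL/cmH2O = 28.0 × 0.068 L/cmH2O = 1.904 s.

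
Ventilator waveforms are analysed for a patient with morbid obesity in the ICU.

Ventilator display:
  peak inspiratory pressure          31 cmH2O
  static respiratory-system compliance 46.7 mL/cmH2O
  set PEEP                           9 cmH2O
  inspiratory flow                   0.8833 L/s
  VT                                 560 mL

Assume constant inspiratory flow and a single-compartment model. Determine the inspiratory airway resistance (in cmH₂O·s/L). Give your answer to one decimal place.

11.3

Equation of motion (constant flow): PIP = Vt/C + R·V̇ + PEEP.
R·V̇ = PIP − Vt/C − PEEP = 31 − 560/46.7 − 9 = 31 − 11.991 − 9 = 10.009 cmH2O.
R = 10.009 / 0.8833 = 11.331 cmH2O·s/L.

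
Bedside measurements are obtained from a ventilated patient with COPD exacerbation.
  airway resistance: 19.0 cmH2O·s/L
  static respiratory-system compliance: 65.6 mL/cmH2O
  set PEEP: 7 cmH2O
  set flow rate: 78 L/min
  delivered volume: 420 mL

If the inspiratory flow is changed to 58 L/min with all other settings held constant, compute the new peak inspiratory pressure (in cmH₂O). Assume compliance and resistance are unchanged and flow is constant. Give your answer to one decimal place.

31.8

Flow: 78 L/min ÷ 60 = 1.3 L/s.
New flow: 58 L/min ÷ 60 = 0.9667 L/s.
PIP = Vt/C + R·V̇ + PEEP (constant-flow equation of motion).
Only the resistive term changes: ΔPIP = R × ΔV̇ = 19.0 × (0.9667 − 1.3) = 19.0 × -0.3333 = -6.333 cmH2O.
Original PIP = 420/65.6 + 19.0×1.3 + 7 = 38.102 cmH2O; new PIP = 38.102 + (-6.333) = 31.769 cmH2O.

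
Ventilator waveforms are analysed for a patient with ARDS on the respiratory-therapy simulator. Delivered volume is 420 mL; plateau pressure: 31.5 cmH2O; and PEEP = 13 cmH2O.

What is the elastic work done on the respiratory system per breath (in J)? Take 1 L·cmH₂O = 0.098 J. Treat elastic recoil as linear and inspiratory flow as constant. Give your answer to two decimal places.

Elastic work ≈ ½ × (Pplat − PEEP) × Vt = 0.5 × (31.5 − 13) × 0.420 L = 0.5 × 18.5 × 0.420 = 3.885 L·cmH2O.
× 0.098 J/(L·cmH2O) → 0.3807 J.

0.38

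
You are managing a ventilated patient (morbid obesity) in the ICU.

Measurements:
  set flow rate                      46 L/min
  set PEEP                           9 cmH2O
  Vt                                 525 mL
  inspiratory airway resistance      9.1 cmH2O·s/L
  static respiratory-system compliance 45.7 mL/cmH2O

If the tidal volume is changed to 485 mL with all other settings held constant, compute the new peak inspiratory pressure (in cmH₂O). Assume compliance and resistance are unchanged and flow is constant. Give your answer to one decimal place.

26.6

Flow: 46 L/min ÷ 60 = 0.7667 L/s.
PIP = Vt/C + R·V̇ + PEEP (constant-flow equation of motion).
Only the elastic term changes: ΔPIP = ΔVt / C = (485 − 525) / 45.7 = -0.8753 cmH2O.
Original PIP = 525/45.7 + 9.1×0.7667 + 9 = 27.465 cmH2O; new PIP = 27.465 + (-0.8753) = 26.59 cmH2O.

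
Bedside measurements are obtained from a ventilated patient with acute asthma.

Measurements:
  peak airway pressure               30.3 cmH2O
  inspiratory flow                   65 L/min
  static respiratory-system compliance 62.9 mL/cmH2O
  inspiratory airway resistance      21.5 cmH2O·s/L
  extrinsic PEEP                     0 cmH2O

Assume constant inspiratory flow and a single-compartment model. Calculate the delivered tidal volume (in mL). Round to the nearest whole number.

Flow: 65 L/min ÷ 60 = 1.0833 L/s.
Equation of motion (constant flow): PIP = Vt/C + R·V̇ + PEEP.
Vt/C = PIP − R·V̇ − PEEP = 30.3 − 23.291 − 0 = 7.009 cmH2O.
Vt = C × 7.009 = 62.9 × 7.009 = 440.87 mL.

441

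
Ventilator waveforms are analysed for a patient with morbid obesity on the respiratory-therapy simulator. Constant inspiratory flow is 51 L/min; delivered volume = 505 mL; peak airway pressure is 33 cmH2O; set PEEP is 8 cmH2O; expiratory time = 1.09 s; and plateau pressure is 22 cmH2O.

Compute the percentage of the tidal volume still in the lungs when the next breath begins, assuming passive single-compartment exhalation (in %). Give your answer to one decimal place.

Flow: 51 L/min ÷ 60 = 0.85 L/s.
R = (PIP − Pplat)/V̇ = (33 − 22) / 0.85 = 11.0/0.85 = 12.941 cmH2O·s/L.
C = Vt/(Pplat − PEEP) = 505.0 / (22 − 8) = 505.0/14.0 = 36.071 mL/cmH2O.
τ = R × C = 12.941 × 0.03607 L/cmH2O = 0.4668 s.
Fraction remaining at end-expiration = e^(−Te/τ) = e^(−1.09/0.4668) = 0.09681 → 9.681%.

9.7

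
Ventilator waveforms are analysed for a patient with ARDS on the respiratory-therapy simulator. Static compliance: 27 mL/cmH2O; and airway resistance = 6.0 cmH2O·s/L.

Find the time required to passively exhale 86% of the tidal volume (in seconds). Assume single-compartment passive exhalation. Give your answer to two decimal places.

0.32

τ = R × C = 6.0 × 27 mL/cmH2O = 6.0 × 0.027 L/cmH2O = 0.162 s.
Exhaled fraction f = 1 − e^(−t/τ) → t = −τ·ln(1 − f) = −0.162·ln(0.14) = 0.3185 s.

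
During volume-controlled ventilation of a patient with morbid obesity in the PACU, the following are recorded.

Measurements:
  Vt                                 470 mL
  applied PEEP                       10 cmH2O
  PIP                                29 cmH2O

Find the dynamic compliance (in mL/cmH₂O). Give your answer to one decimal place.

Dynamic compliance = Vt / (PIP − PEEP) = 470 / (29 − 10) = 470 / 19.0 = 24.737 mL/cmH2O.

24.7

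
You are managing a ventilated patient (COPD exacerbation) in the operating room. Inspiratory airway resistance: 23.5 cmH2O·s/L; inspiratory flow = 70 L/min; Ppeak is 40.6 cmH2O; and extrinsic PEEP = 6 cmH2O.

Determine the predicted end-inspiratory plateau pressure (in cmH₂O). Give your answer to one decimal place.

13.2

Flow: 70 L/min ÷ 60 = 1.1667 L/s.
Pplat = PIP − Raw × flow = 40.6 − 23.5 × 1.1667 = 40.6 − 27.417 = 13.183 cmH2O.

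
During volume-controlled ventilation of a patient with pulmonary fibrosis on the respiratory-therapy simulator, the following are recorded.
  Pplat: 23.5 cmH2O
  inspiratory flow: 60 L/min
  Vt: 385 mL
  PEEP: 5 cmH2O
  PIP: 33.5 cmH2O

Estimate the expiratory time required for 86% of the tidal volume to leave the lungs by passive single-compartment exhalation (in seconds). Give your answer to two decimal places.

0.41

Flow: 60 L/min ÷ 60 = 1 L/s.
R = (PIP − Pplat)/V̇ = (33.5 − 23.5) / 1 = 10.0/1 = 10.0 cmH2O·s/L.
C = Vt/(Pplat − PEEP) = 385.0 / (23.5 − 5) = 385.0/18.5 = 20.811 mL/cmH2O.
τ = R × C = 10.0 × 0.02081 L/cmH2O = 0.2081 s.
t = −τ·ln(1 − 0.86) = −0.2081·ln(0.14) = 0.4091 s.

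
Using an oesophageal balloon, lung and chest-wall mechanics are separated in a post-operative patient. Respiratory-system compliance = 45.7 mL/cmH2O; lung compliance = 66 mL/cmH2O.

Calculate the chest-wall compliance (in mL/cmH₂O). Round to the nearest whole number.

1/Ccw = 1/Crs − 1/CL.
1/Ccw = 1/45.7 − 1/66 = 0.00673.
Ccw = 148.59 mL/cmH2O.

149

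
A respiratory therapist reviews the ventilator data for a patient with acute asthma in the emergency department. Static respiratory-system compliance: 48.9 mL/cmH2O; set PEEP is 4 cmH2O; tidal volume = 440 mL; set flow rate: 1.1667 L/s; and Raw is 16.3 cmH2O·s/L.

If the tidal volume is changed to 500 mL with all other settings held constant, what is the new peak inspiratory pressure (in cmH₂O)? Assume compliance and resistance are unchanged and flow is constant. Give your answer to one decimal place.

33.2

PIP = Vt/C + R·V̇ + PEEP (constant-flow equation of motion).
Only the elastic term changes: ΔPIP = ΔVt / C = (500 − 440) / 48.9 = 1.227 cmH2O.
Original PIP = 440/48.9 + 16.3×1.1667 + 4 = 32.015 cmH2O; new PIP = 32.015 + (1.227) = 33.242 cmH2O.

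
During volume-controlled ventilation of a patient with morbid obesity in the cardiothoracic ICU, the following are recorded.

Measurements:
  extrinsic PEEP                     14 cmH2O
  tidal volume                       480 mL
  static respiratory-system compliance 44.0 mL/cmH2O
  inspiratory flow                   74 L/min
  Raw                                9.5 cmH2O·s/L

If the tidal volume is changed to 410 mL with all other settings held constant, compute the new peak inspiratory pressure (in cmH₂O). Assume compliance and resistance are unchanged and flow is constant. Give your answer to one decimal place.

Flow: 74 L/min ÷ 60 = 1.2333 L/s.
PIP = Vt/C + R·V̇ + PEEP (constant-flow equation of motion).
Only the elastic term changes: ΔPIP = ΔVt / C = (410 − 480) / 44.0 = -1.591 cmH2O.
Original PIP = 480/44.0 + 9.5×1.2333 + 14 = 36.625 cmH2O; new PIP = 36.625 + (-1.591) = 35.034 cmH2O.

35.0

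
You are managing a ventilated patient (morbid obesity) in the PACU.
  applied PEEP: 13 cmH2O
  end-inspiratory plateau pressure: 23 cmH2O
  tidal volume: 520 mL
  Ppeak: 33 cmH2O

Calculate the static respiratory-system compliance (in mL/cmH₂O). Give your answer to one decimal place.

52.0

Cstat = Vt / (Pplat − PEEP) = 520 / (23 − 13) = 520 / 10.0 = 52.0 mL/cmH2O.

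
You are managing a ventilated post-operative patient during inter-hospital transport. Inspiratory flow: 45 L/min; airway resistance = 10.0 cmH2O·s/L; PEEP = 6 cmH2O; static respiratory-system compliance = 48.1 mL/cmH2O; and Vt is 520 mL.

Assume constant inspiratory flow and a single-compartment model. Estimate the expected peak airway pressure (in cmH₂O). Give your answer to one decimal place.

24.3

Flow: 45 L/min ÷ 60 = 0.75 L/s.
Equation of motion (constant flow): PIP = Vt/C + R·V̇ + PEEP.
PIP = 520/48.1 + 10.0×0.75 + 6 = 10.811 + 7.5 + 6 = 24.311 cmH2O.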